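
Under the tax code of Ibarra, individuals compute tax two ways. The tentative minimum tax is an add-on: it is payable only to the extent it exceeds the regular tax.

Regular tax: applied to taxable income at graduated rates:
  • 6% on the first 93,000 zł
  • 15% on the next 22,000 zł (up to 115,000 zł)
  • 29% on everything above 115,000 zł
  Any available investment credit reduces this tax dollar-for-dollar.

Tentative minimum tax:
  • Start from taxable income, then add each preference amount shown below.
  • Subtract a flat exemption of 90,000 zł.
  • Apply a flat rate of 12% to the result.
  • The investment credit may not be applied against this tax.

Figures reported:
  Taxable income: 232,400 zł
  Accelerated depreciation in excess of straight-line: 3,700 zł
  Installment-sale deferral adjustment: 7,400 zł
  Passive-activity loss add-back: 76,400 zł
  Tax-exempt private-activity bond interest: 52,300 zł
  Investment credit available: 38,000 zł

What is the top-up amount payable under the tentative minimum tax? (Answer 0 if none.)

28,938 zł

Tentative minimum tax:
  Adjusted income: 232,400 zł + 3,700 zł + 7,400 zł + 76,400 zł + 52,300 zł = 372,200 zł
  Less exemption 90,000 zł → base 282,200 zł
  282,200 zł × 12% = 33,864 zł

Regular tax:
  93,000 zł × 6% = 5,580 zł
  22,000 zł × 15% = 3,300 zł
  117,400 zł × 29% = 34,046 zł
  → 42,926 zł
  Less investment credit 38,000 zł → 4,926 zł

Excess of tentative minimum tax over regular tax: 33,864 zł − 4,926 zł = 28,938 zł.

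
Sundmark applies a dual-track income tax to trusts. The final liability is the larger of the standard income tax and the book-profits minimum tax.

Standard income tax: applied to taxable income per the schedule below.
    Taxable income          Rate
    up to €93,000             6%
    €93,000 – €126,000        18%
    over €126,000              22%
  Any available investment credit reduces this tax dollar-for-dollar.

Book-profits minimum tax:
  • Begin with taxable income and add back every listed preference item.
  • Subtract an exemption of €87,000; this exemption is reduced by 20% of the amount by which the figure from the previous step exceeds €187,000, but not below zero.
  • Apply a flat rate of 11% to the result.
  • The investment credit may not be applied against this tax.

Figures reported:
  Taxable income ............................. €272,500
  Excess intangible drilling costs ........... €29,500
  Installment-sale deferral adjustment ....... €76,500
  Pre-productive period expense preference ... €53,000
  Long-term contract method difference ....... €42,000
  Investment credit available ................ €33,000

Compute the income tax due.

€48,818

Standard income tax:
  €93,000 × 6% = €5,580
  €33,000 × 18% = €5,940
  €146,500 × 22% = €32,230
  → €43,750
  Less investment credit €33,000 → €10,750

Book-profits minimum tax:
  Adjusted income: €272,500 + €29,500 + €76,500 + €53,000 + €42,000 = €473,500
  Exemption: €87,000 − 20% × (€473,500 − €187,000) = €87,000 − €57,300 = €29,700
  Base: €473,500 − €29,700 = €443,800
  €443,800 × 11% = €48,818

€48,818 > €10,750, so the book-profits minimum tax is the binding amount.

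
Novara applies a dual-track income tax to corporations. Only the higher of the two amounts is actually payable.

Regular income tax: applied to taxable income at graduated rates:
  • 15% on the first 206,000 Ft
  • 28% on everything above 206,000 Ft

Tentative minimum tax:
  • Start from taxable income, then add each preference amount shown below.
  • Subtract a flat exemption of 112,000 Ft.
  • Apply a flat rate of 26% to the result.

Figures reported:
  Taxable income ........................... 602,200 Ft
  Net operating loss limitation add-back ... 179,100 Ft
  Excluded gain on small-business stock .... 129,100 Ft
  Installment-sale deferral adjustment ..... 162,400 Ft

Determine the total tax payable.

Tentative minimum tax:
  Adjusted income: 602,200 Ft + 179,100 Ft + 129,100 Ft + 162,400 Ft = 1,072,800 Ft
  Less exemption 112,000 Ft → base 960,800 Ft
  960,800 Ft × 26% = 249,808 Ft

Regular income tax:
  206,000 Ft × 15% = 30,900 Ft
  396,200 Ft × 28% = 110,936 Ft
  → 141,836 Ft

249,808 Ft > 141,836 Ft, so the tentative minimum tax is the binding amount.

249,808 Ft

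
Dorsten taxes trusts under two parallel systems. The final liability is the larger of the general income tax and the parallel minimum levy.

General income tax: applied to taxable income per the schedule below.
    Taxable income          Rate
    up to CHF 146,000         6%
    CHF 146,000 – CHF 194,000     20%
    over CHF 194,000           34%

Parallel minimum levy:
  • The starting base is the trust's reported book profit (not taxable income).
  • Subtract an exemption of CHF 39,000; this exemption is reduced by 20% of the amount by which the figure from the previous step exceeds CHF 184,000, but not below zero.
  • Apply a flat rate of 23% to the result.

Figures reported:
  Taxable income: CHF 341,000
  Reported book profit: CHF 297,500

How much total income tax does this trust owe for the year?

Parallel minimum levy:
  Base (reported book profit): CHF 297,500
  Exemption: CHF 39,000 − 20% × (CHF 297,500 − CHF 184,000) = CHF 39,000 − CHF 22,700 = CHF 16,300
  Base: CHF 297,500 − CHF 16,300 = CHF 281,200
  CHF 281,200 × 23% = CHF 64,676

General income tax:
  CHF 146,000 × 6% = CHF 8,760
  CHF 48,000 × 20% = CHF 9,600
  CHF 147,000 × 34% = CHF 49,980
  → CHF 68,340

CHF 68,340 > CHF 64,676, so the general income tax governs.

CHF 68,340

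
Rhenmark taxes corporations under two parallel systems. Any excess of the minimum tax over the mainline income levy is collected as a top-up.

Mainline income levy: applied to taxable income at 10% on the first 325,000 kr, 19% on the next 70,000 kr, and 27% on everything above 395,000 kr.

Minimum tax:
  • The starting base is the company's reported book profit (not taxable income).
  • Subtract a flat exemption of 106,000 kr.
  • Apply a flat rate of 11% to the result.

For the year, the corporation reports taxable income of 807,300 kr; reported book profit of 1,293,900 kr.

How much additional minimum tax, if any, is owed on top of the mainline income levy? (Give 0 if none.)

Mainline income levy:
  325,000 kr × 10% = 32,500 kr
  70,000 kr × 19% = 13,300 kr
  412,300 kr × 27% = 111,321 kr
  → 157,121 kr

Minimum tax:
  Base (reported book profit): 1,293,900 kr
  Less exemption 106,000 kr → base 1,187,900 kr
  1,187,900 kr × 11% = 130,669 kr

130,669 kr ≤ 157,121 kr, so no add-on is due.

0 kr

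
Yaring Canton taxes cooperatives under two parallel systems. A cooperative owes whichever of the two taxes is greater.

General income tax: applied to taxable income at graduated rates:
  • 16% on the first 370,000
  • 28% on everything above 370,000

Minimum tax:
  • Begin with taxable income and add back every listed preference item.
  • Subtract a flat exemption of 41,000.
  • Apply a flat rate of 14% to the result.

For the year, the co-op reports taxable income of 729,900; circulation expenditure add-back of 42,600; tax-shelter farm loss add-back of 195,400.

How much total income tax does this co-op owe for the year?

159,972

General income tax:
  370,000 × 16% = 59,200
  359,900 × 28% = 100,772
  → 159,972

Minimum tax:
  Adjusted income: 729,900 + 42,600 + 195,400 = 967,900
  Less exemption 41,000 → base 926,900
  926,900 × 14% = 129,766

159,972 > 129,766, so the general income tax governs.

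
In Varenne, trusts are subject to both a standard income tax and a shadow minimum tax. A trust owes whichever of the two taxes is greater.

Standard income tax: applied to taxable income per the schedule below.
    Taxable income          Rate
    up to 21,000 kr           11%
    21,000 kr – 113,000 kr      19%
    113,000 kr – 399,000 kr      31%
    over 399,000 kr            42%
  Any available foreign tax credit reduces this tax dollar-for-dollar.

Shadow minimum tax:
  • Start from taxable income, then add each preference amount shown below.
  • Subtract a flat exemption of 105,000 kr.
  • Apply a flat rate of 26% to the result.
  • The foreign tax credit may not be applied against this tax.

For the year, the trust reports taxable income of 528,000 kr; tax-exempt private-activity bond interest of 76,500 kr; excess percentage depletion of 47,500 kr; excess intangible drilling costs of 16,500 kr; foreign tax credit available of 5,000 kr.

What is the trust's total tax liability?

157,630 kr

Shadow minimum tax:
  Adjusted income: 528,000 kr + 76,500 kr + 47,500 kr + 16,500 kr = 668,500 kr
  Less exemption 105,000 kr → base 563,500 kr
  563,500 kr × 26% = 146,510 kr

Standard income tax:
  21,000 kr × 11% = 2,310 kr
  92,000 kr × 19% = 17,480 kr
  286,000 kr × 31% = 88,660 kr
  129,000 kr × 42% = 54,180 kr
  → 162,630 kr
  Less foreign tax credit 5,000 kr → 157,630 kr

157,630 kr > 146,510 kr, so the standard income tax governs.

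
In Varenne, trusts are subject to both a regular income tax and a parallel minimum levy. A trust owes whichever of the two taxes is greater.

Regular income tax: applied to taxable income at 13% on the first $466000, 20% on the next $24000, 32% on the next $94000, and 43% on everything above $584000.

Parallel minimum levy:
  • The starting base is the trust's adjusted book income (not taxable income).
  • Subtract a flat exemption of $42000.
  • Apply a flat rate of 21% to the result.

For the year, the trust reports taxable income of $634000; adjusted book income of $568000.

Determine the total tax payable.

$116960

Parallel minimum levy:
  Base (adjusted book income): $568000
  Less exemption $42000 → base $526000
  $526000 × 21% = $110460

Regular income tax:
  $466000 × 13% = $60580
  $24000 × 20% = $4800
  $94000 × 32% = $30080
  $50000 × 43% = $21500
  → $116960

$116960 > $110460, so the regular income tax governs.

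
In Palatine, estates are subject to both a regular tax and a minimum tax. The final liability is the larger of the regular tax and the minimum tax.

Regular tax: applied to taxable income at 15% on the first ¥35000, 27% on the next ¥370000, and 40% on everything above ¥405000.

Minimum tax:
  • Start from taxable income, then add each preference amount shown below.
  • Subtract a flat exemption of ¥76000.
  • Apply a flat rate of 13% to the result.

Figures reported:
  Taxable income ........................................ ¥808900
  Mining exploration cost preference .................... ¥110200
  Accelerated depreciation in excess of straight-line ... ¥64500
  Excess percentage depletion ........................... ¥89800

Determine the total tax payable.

¥266710

Regular tax:
  ¥35000 × 15% = ¥5250
  ¥370000 × 27% = ¥99900
  ¥403900 × 40% = ¥161560
  → ¥266710

Minimum tax:
  Adjusted income: ¥808900 + ¥110200 + ¥64500 + ¥89800 = ¥1073400
  Less exemption ¥76000 → base ¥997400
  ¥997400 × 13% = ¥129662

¥266710 > ¥129662, so the regular tax governs.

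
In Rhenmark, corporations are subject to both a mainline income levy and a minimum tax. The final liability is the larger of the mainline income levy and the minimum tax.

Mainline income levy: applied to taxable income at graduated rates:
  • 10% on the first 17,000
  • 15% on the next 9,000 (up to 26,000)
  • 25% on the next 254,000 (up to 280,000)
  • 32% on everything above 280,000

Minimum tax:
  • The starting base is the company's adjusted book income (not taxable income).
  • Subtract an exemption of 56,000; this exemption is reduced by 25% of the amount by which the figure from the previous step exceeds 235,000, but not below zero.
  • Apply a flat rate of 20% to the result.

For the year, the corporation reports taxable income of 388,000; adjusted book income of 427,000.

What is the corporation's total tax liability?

Minimum tax:
  Base (adjusted book income): 427,000
  Exemption: 56,000 − 25% × (427,000 − 235,000) = 56,000 − 48,000 = 8,000
  Base: 427,000 − 8,000 = 419,000
  419,000 × 20% = 83,800

Mainline income levy:
  17,000 × 10% = 1,700
  9,000 × 15% = 1,350
  254,000 × 25% = 63,500
  108,000 × 32% = 34,560
  → 101,110

101,110 > 83,800, so the mainline income levy governs.

101,110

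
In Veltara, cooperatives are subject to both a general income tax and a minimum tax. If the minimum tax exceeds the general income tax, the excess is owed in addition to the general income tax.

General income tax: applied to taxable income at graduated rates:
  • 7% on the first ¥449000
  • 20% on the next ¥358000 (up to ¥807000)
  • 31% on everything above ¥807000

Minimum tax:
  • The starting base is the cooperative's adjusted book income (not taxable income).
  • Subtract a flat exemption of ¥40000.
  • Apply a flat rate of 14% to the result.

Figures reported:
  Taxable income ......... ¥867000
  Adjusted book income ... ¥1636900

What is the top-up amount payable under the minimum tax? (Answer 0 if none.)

¥101936

Minimum tax:
  Base (adjusted book income): ¥1636900
  Less exemption ¥40000 → base ¥1596900
  ¥1596900 × 14% = ¥223566

General income tax:
  ¥449000 × 7% = ¥31430
  ¥358000 × 20% = ¥71600
  ¥60000 × 31% = ¥18600
  → ¥121630

Excess of minimum tax over general income tax: ¥223566 − ¥121630 = ¥101936.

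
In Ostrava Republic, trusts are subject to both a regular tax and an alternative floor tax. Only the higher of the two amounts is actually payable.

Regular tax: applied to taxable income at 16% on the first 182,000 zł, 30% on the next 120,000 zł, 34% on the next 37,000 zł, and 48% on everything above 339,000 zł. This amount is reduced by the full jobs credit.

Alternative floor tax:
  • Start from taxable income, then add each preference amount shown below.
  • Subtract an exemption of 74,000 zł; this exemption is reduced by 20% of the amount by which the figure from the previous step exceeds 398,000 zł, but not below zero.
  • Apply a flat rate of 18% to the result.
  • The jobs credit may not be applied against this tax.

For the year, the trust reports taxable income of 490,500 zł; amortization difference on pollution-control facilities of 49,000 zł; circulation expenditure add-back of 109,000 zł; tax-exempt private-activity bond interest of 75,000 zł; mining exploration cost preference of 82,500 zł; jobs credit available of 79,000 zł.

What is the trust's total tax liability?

Alternative floor tax:
  Adjusted income: 490,500 zł + 49,000 zł + 109,000 zł + 75,000 zł + 82,500 zł = 806,000 zł
  Exemption: 20% × (806,000 zł − 398,000 zł) = 81,600 zł ≥ 74,000 zł, so the exemption is fully phased out
  Base: 806,000 zł − 0 zł = 806,000 zł
  806,000 zł × 18% = 145,080 zł

Regular tax:
  182,000 zł × 16% = 29,120 zł
  120,000 zł × 30% = 36,000 zł
  37,000 zł × 34% = 12,580 zł
  151,500 zł × 48% = 72,720 zł
  → 150,420 zł
  Less jobs credit 79,000 zł → 71,420 zł

145,080 zł > 71,420 zł, so the alternative floor tax is the binding amount.

145,080 zł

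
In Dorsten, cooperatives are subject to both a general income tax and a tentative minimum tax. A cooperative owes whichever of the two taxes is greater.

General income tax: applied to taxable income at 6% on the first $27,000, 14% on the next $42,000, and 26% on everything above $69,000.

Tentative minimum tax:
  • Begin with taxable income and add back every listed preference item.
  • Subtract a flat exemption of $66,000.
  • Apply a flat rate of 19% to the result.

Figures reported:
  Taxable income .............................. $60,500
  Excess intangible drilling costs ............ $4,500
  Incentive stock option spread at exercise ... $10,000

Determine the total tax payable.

$6,310

General income tax:
  $27,000 × 6% = $1,620
  $33,500 × 14% = $4,690
  → $6,310

Tentative minimum tax:
  Adjusted income: $60,500 + $4,500 + $10,000 = $75,000
  Less exemption $66,000 → base $9,000
  $9,000 × 19% = $1,710

$6,310 > $1,710, so the general income tax governs.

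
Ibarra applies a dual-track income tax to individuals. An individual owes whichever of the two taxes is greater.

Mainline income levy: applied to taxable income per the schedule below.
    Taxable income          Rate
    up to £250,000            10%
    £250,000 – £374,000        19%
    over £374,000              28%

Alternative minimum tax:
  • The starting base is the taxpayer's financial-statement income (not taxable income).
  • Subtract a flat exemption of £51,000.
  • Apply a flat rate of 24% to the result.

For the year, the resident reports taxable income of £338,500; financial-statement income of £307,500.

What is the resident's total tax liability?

£61,560

Mainline income levy:
  £250,000 × 10% = £25,000
  £88,500 × 19% = £16,815
  → £41,815

Alternative minimum tax:
  Base (financial-statement income): £307,500
  Less exemption £51,000 → base £256,500
  £256,500 × 24% = £61,560

£61,560 > £41,815, so the alternative minimum tax is the binding amount.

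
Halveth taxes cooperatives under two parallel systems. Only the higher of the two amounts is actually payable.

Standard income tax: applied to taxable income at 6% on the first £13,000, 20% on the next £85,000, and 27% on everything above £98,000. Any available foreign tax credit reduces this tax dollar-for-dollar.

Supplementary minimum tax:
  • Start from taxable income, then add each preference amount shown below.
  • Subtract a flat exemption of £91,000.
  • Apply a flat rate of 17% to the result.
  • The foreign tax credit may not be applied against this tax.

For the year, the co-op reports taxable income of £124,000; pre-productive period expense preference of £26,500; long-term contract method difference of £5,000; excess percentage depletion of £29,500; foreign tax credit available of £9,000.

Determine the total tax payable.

Supplementary minimum tax:
  Adjusted income: £124,000 + £26,500 + £5,000 + £29,500 = £185,000
  Less exemption £91,000 → base £94,000
  £94,000 × 17% = £15,980

Standard income tax:
  £13,000 × 6% = £780
  £85,000 × 20% = £17,000
  £26,000 × 27% = £7,020
  → £24,800
  Less foreign tax credit £9,000 → £15,800

£15,980 > £15,800, so the supplementary minimum tax is the binding amount.

£15,980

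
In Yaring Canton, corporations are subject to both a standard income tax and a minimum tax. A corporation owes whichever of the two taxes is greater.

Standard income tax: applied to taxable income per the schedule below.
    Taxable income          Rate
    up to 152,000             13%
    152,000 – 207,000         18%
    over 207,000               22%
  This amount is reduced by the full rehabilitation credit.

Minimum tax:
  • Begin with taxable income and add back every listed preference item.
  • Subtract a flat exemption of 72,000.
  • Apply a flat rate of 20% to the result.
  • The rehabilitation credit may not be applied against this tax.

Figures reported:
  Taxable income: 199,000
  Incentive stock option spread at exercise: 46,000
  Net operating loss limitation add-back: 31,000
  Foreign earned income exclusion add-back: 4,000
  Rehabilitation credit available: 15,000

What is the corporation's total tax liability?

Standard income tax:
  152,000 × 13% = 19,760
  47,000 × 18% = 8,460
  → 28,220
  Less rehabilitation credit 15,000 → 13,220

Minimum tax:
  Adjusted income: 199,000 + 46,000 + 31,000 + 4,000 = 280,000
  Less exemption 72,000 → base 208,000
  208,000 × 20% = 41,600

41,600 > 13,220, so the minimum tax is the binding amount.

41,600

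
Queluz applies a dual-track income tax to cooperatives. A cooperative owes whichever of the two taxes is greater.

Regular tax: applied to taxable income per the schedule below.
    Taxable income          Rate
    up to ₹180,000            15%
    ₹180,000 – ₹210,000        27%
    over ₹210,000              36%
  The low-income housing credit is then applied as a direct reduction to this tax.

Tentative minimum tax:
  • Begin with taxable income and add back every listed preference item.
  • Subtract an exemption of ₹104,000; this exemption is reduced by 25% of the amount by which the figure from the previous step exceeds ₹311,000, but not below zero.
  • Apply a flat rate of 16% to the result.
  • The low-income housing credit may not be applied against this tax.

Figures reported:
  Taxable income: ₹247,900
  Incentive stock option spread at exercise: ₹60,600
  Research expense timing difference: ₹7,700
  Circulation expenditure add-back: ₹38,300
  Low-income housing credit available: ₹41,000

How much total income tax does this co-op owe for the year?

₹41,820

Tentative minimum tax:
  Adjusted income: ₹247,900 + ₹60,600 + ₹7,700 + ₹38,300 = ₹354,500
  Exemption: ₹104,000 − 25% × (₹354,500 − ₹311,000) = ₹104,000 − ₹10,875 = ₹93,125
  Base: ₹354,500 − ₹93,125 = ₹261,375
  ₹261,375 × 16% = ₹41,820

Regular tax:
  ₹180,000 × 15% = ₹27,000
  ₹30,000 × 27% = ₹8,100
  ₹37,900 × 36% = ₹13,644
  → ₹48,744
  Less low-income housing credit ₹41,000 → ₹7,744

₹41,820 > ₹7,744, so the tentative minimum tax is the binding amount.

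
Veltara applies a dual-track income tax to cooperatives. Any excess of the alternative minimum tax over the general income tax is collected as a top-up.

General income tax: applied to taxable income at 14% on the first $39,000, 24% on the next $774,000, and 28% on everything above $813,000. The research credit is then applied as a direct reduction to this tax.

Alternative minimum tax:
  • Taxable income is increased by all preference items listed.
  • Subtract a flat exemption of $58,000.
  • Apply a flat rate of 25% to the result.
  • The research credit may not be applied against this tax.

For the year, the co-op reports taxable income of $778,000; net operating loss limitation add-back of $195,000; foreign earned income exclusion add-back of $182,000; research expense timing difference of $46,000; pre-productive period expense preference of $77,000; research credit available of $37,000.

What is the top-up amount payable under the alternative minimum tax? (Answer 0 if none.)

Alternative minimum tax:
  Adjusted income: $778,000 + $195,000 + $182,000 + $46,000 + $77,000 = $1,278,000
  Less exemption $58,000 → base $1,220,000
  $1,220,000 × 25% = $305,000

General income tax:
  $39,000 × 14% = $5,460
  $739,000 × 24% = $177,360
  → $182,820
  Less research credit $37,000 → $145,820

Excess of alternative minimum tax over general income tax: $305,000 − $145,820 = $159,180.

$159,180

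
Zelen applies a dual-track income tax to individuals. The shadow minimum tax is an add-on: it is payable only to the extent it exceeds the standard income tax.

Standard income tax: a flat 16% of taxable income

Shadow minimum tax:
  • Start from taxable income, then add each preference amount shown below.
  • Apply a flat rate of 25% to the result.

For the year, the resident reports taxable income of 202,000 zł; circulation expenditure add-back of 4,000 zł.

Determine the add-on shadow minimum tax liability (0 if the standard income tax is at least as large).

19,180 zł

Standard income tax:
  202,000 zł × 16% = 32,320 zł

Shadow minimum tax:
  Adjusted income: 202,000 zł + 4,000 zł = 206,000 zł
  206,000 zł × 25% = 51,500 zł

Excess of shadow minimum tax over standard income tax: 51,500 zł − 32,320 zł = 19,180 zł.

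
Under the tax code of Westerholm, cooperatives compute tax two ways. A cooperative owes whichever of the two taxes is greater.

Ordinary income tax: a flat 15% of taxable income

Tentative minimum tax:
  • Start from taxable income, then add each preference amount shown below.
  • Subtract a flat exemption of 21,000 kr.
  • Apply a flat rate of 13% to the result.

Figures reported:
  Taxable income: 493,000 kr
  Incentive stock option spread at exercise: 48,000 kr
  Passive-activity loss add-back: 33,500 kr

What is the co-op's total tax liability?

Ordinary income tax:
  493,000 kr × 15% = 73,950 kr

Tentative minimum tax:
  Adjusted income: 493,000 kr + 48,000 kr + 33,500 kr = 574,500 kr
  Less exemption 21,000 kr → base 553,500 kr
  553,500 kr × 13% = 71,955 kr

73,950 kr > 71,955 kr, so the ordinary income tax governs.

73,950 kr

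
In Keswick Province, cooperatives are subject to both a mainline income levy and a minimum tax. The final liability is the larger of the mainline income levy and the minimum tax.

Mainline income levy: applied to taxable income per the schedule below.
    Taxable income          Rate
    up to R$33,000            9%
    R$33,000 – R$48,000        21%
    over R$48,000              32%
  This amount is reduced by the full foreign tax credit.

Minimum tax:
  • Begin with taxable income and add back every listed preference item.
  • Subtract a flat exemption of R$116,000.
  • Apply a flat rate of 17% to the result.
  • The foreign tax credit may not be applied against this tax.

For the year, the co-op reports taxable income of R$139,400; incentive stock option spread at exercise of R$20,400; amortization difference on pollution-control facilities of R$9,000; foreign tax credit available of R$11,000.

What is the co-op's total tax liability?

Minimum tax:
  Adjusted income: R$139,400 + R$20,400 + R$9,000 = R$168,800
  Less exemption R$116,000 → base R$52,800
  R$52,800 × 17% = R$8,976

Mainline income levy:
  R$33,000 × 9% = R$2,970
  R$15,000 × 21% = R$3,150
  R$91,400 × 32% = R$29,248
  → R$35,368
  Less foreign tax credit R$11,000 → R$24,368

R$24,368 > R$8,976, so the mainline income levy governs.

R$24,368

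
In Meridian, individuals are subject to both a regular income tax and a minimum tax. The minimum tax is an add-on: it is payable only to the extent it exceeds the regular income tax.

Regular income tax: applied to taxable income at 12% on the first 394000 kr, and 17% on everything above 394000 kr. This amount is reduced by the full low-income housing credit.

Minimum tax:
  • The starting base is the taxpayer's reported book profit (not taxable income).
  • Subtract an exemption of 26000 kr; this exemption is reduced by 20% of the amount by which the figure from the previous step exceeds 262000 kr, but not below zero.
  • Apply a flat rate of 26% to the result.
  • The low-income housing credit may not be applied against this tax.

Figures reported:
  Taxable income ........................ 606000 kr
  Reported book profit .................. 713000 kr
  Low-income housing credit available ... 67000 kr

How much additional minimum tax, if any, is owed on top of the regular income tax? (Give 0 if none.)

Regular income tax:
  394000 kr × 12% = 47280 kr
  212000 kr × 17% = 36040 kr
  → 83320 kr
  Less low-income housing credit 67000 kr → 16320 kr

Minimum tax:
  Base (reported book profit): 713000 kr
  Exemption: 20% × (713000 kr − 262000 kr) = 90200 kr ≥ 26000 kr, so the exemption is fully phased out
  Base: 713000 kr − 0 kr = 713000 kr
  713000 kr × 26% = 185380 kr

Excess of minimum tax over regular income tax: 185380 kr − 16320 kr = 169060 kr.

169060 kr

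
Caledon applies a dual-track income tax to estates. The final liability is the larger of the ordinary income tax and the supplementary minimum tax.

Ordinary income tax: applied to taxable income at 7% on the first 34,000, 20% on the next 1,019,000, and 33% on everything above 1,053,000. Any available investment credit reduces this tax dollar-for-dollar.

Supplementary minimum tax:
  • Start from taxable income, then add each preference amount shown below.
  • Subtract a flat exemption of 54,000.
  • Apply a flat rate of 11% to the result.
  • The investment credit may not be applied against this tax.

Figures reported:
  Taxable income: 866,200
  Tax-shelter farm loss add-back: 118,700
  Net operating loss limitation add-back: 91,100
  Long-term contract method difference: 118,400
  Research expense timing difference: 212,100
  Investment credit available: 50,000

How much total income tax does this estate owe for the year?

148,775

Ordinary income tax:
  34,000 × 7% = 2,380
  832,200 × 20% = 166,440
  → 168,820
  Less investment credit 50,000 → 118,820

Supplementary minimum tax:
  Adjusted income: 866,200 + 118,700 + 91,100 + 118,400 + 212,100 = 1,406,500
  Less exemption 54,000 → base 1,352,500
  1,352,500 × 11% = 148,775

148,775 > 118,820, so the supplementary minimum tax is the binding amount.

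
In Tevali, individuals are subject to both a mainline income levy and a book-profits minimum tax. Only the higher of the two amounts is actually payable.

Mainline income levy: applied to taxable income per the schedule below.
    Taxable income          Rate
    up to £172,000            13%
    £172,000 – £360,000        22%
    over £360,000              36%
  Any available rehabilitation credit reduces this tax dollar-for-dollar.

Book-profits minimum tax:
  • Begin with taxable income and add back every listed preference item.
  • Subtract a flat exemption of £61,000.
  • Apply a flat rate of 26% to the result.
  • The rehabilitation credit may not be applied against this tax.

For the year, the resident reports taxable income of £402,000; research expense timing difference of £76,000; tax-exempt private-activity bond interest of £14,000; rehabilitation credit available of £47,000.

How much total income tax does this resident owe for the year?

£112,060

Mainline income levy:
  £172,000 × 13% = £22,360
  £188,000 × 22% = £41,360
  £42,000 × 36% = £15,120
  → £78,840
  Less rehabilitation credit £47,000 → £31,840

Book-profits minimum tax:
  Adjusted income: £402,000 + £76,000 + £14,000 = £492,000
  Less exemption £61,000 → base £431,000
  £431,000 × 26% = £112,060

£112,060 > £31,840, so the book-profits minimum tax is the binding amount.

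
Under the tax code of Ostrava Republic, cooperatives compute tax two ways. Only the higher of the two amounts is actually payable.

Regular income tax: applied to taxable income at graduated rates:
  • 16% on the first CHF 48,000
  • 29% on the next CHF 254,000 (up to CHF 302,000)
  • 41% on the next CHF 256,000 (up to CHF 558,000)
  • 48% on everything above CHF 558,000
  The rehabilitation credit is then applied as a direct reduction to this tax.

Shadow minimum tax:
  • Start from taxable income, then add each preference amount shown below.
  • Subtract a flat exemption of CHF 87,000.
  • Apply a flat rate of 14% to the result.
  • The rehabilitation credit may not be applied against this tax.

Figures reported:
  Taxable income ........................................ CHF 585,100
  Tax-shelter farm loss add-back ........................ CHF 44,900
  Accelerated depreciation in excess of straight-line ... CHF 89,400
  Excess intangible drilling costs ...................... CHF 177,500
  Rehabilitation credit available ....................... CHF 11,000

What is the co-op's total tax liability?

CHF 188,308

Regular income tax:
  CHF 48,000 × 16% = CHF 7,680
  CHF 254,000 × 29% = CHF 73,660
  CHF 256,000 × 41% = CHF 104,960
  CHF 27,100 × 48% = CHF 13,008
  → CHF 199,308
  Less rehabilitation credit CHF 11,000 → CHF 188,308

Shadow minimum tax:
  Adjusted income: CHF 585,100 + CHF 44,900 + CHF 89,400 + CHF 177,500 = CHF 896,900
  Less exemption CHF 87,000 → base CHF 809,900
  CHF 809,900 × 14% = CHF 113,386

CHF 188,308 > CHF 113,386, so the regular income tax governs.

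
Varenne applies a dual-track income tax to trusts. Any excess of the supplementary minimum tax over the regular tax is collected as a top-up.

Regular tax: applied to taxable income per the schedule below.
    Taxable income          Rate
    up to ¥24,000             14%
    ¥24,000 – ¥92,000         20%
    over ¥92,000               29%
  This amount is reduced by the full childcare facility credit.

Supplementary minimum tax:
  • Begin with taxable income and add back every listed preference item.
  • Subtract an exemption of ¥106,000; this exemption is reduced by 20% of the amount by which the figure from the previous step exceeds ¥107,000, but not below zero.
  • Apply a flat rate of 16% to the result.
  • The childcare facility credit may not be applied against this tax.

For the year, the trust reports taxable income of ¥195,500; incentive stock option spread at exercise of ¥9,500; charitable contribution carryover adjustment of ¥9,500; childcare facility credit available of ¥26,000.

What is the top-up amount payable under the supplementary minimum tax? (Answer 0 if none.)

Supplementary minimum tax:
  Adjusted income: ¥195,500 + ¥9,500 + ¥9,500 = ¥214,500
  Exemption: ¥106,000 − 20% × (¥214,500 − ¥107,000) = ¥106,000 − ¥21,500 = ¥84,500
  Base: ¥214,500 − ¥84,500 = ¥130,000
  ¥130,000 × 16% = ¥20,800

Regular tax:
  ¥24,000 × 14% = ¥3,360
  ¥68,000 × 20% = ¥13,600
  ¥103,500 × 29% = ¥30,015
  → ¥46,975
  Less childcare facility credit ¥26,000 → ¥20,975

¥20,800 ≤ ¥20,975, so no add-on is due.

¥0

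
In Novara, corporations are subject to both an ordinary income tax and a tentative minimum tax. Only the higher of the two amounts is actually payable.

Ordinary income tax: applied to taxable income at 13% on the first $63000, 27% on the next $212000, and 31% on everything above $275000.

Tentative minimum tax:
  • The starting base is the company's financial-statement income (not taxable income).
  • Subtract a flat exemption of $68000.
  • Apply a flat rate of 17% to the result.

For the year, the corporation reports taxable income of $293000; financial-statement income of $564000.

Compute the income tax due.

$84320

Tentative minimum tax:
  Base (financial-statement income): $564000
  Less exemption $68000 → base $496000
  $496000 × 17% = $84320

Ordinary income tax:
  $63000 × 13% = $8190
  $212000 × 27% = $57240
  $18000 × 31% = $5580
  → $71010

$84320 > $71010, so the tentative minimum tax is the binding amount.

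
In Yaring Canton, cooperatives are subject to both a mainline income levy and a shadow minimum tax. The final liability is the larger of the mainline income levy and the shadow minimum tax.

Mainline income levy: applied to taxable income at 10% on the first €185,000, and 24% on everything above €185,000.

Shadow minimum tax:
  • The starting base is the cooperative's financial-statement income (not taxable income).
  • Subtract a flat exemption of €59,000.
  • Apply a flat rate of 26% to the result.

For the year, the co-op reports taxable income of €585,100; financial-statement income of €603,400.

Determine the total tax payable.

Shadow minimum tax:
  Base (financial-statement income): €603,400
  Less exemption €59,000 → base €544,400
  €544,400 × 26% = €141,544

Mainline income levy:
  €185,000 × 10% = €18,500
  €400,100 × 24% = €96,024
  → €114,524

€141,544 > €114,524, so the shadow minimum tax is the binding amount.

€141,544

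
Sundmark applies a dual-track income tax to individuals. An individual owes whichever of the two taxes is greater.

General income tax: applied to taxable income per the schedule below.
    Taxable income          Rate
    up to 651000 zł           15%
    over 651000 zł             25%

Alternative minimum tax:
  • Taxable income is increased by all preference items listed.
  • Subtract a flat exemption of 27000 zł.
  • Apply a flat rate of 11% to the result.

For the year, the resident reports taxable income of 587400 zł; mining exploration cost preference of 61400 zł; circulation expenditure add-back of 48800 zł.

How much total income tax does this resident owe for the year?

General income tax:
  587400 zł × 15% = 88110 zł

Alternative minimum tax:
  Adjusted income: 587400 zł + 61400 zł + 48800 zł = 697600 zł
  Less exemption 27000 zł → base 670600 zł
  670600 zł × 11% = 73766 zł

88110 zł > 73766 zł, so the general income tax governs.

88110 zł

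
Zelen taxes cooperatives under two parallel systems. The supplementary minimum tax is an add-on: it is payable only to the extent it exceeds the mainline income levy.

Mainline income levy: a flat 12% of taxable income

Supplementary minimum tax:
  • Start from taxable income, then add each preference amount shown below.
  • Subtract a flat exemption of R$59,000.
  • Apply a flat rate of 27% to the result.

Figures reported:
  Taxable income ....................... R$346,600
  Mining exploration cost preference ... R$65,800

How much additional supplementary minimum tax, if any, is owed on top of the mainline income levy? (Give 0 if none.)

R$53,826

Mainline income levy:
  R$346,600 × 12% = R$41,592

Supplementary minimum tax:
  Adjusted income: R$346,600 + R$65,800 = R$412,400
  Less exemption R$59,000 → base R$353,400
  R$353,400 × 27% = R$95,418

Excess of supplementary minimum tax over mainline income levy: R$95,418 − R$41,592 = R$53,826.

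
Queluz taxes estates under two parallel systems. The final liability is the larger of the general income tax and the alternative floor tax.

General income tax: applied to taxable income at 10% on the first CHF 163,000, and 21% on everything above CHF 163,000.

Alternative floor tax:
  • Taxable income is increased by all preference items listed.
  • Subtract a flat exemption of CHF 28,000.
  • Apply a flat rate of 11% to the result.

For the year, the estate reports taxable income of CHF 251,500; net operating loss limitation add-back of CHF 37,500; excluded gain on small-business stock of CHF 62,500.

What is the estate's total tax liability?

General income tax:
  CHF 163,000 × 10% = CHF 16,300
  CHF 88,500 × 21% = CHF 18,585
  → CHF 34,885

Alternative floor tax:
  Adjusted income: CHF 251,500 + CHF 37,500 + CHF 62,500 = CHF 351,500
  Less exemption CHF 28,000 → base CHF 323,500
  CHF 323,500 × 11% = CHF 35,585

CHF 35,585 > CHF 34,885, so the alternative floor tax is the binding amount.

CHF 35,585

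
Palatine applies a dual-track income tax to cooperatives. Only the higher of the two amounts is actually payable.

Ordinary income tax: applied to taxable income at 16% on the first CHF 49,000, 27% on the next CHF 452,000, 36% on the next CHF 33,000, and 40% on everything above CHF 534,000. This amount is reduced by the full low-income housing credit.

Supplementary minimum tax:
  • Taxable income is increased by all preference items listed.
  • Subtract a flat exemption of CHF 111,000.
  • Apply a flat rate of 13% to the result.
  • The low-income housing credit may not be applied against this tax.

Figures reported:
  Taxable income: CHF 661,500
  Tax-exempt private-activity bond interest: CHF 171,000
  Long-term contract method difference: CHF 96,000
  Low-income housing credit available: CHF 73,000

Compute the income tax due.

Ordinary income tax:
  CHF 49,000 × 16% = CHF 7,840
  CHF 452,000 × 27% = CHF 122,040
  CHF 33,000 × 36% = CHF 11,880
  CHF 127,500 × 40% = CHF 51,000
  → CHF 192,760
  Less low-income housing credit CHF 73,000 → CHF 119,760

Supplementary minimum tax:
  Adjusted income: CHF 661,500 + CHF 171,000 + CHF 96,000 = CHF 928,500
  Less exemption CHF 111,000 → base CHF 817,500
  CHF 817,500 × 13% = CHF 106,275

CHF 119,760 > CHF 106,275, so the ordinary income tax governs.

CHF 119,760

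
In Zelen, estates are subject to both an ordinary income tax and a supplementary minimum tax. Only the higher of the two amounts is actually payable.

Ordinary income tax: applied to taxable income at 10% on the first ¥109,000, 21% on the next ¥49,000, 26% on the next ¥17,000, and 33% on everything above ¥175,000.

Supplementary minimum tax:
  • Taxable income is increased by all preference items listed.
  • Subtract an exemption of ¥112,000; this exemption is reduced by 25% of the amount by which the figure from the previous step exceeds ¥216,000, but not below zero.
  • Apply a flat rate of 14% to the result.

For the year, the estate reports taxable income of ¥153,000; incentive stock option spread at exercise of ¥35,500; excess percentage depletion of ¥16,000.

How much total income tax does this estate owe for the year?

¥20,140

Supplementary minimum tax:
  Adjusted income: ¥153,000 + ¥35,500 + ¥16,000 = ¥204,500
  Exemption: ¥204,500 ≤ ¥216,000, so full ¥112,000 applies
  Base: ¥204,500 − ¥112,000 = ¥92,500
  ¥92,500 × 14% = ¥12,950

Ordinary income tax:
  ¥109,000 × 10% = ¥10,900
  ¥44,000 × 21% = ¥9,240
  → ¥20,140

¥20,140 > ¥12,950, so the ordinary income tax governs.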